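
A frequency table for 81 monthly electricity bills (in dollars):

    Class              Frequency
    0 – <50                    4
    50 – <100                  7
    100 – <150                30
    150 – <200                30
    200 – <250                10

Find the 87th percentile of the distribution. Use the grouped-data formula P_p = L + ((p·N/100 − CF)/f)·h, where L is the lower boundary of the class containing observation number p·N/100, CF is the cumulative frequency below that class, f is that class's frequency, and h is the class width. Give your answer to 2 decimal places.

199.12

N = 81; target position k = 87/100 · 81 = 70.47.
Cumulative frequencies: 4, 11, 41, 71, 81.
Observation 70.47 falls in the class 150 – <200.
L = 150, CF = 41, f = 30, h = 50.
P87 = 150 + ((70.47 − 41)/30)·50 = 150 + 49.1167 = 199.117.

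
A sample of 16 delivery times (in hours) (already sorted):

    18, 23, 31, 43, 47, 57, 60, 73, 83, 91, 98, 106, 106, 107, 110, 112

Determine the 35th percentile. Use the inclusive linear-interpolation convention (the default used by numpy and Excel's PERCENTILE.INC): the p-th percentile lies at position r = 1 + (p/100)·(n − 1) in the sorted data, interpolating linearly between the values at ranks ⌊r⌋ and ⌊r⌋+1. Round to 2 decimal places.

n = 16.
r = 1 + (35/100)·(16 − 1) = 1 + 5.25 = 6.25.
Rank 6 is 57 and rank 7 is 60.
Interpolate: 57 + 0.25·(60 − 57) = 57 + 0.25·3 = 57.75.

57.75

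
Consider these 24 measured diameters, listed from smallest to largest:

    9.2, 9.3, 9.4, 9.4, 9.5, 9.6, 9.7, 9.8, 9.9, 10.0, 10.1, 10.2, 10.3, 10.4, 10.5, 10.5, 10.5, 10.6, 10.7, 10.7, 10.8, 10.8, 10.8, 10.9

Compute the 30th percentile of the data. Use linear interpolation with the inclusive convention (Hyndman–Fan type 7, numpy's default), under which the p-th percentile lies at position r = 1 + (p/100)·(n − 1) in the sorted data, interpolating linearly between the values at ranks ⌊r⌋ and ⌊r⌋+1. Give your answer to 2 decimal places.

n = 24.
r = 1 + (30/100)·(24 − 1) = 1 + 6.9 = 7.9.
Rank 7 is 9.7 and rank 8 is 9.8.
Interpolate: 9.7 + 0.9·(9.8 − 9.7) = 9.7 + 0.9·0.1 = 9.79.

9.79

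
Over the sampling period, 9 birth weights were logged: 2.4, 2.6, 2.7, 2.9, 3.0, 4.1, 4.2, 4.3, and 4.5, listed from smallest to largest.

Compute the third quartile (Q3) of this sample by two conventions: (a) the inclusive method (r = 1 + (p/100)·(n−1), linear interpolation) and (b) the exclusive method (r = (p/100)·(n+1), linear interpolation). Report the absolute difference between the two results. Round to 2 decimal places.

n = 9.
(a) r = 7 → value at rank 7 = 4.2.
(b) r = 7.5; between ranks 7 (4.2) and 8 (4.3): 4.25.
|4.2 − 4.25| = 0.05.

0.05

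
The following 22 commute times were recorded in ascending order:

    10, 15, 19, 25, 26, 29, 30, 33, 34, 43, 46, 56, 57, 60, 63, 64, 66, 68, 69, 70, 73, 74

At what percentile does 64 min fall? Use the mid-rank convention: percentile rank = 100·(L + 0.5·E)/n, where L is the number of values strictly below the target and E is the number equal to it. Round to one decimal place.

70.5

Count below 64: L = 15; count equal: E = 1; n = 22.
Percentile rank = 100·(15 + 0.5·1)/22 = 100·15.5/22 = 70.45.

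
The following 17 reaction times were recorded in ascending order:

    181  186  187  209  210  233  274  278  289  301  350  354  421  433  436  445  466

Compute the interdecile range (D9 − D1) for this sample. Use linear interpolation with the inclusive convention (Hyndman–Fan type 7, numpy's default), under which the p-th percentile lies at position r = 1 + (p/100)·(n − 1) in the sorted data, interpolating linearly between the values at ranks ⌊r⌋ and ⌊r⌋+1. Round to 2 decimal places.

n = 17.
P10: r = 2.6; ranks 2–3 are 186, 187; interpolating gives 186.6.
P90: r = 15.4; ranks 15–16 are 436, 445; interpolating gives 439.6.
Difference: 439.6 − 186.6 = 253.

253.00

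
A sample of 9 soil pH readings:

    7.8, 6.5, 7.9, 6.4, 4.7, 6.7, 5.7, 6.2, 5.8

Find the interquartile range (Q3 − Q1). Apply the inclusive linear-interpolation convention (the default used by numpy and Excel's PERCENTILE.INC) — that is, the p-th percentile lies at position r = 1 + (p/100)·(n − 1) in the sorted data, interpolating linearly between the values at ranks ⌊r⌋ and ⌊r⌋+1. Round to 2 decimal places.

Sorted: 4.7, 5.7, 5.8, 6.2, 6.4, 6.5, 6.7, 7.8, 7.9.
n = 9.
P25: r = 3 (integer) → 5.8.
P75: r = 7 (integer) → 6.7.
Difference: 6.7 − 5.8 = 0.9.

0.90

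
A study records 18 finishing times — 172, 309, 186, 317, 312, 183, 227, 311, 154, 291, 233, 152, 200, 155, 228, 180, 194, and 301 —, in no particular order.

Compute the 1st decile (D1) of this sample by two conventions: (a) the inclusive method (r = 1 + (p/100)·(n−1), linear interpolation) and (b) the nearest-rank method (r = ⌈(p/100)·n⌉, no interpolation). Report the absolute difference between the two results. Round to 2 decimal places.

0.70

Sorted: 152, 154, 155, 172, 180, 183, 186, 194, 200, 227, 228, 233, 291, 301, 309, 311, 312, 317.
n = 18.
(a) r = 2.7; between ranks 2 (154) and 3 (155): 154.7.
(b) the nearest-rank method: rank 2 → 154.
|154.7 − 154| = 0.7.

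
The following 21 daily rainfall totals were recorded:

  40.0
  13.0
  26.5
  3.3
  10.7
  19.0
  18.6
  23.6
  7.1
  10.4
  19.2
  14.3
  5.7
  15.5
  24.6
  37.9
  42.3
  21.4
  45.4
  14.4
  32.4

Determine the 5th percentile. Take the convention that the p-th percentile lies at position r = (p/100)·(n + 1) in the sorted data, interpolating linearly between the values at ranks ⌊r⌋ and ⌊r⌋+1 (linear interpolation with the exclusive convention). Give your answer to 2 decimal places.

3.54

Sorted: 3.3, 5.7, 7.1, 10.4, 10.7, 13.0, 14.3, 14.4, 15.5, 18.6, 19.0, 19.2, 21.4, 23.6, 24.6, 26.5, 32.4, 37.9, 40.0, 42.3, 45.4.
n = 21.
r = (5/100)·(21 + 1) = 1.1.
Rank 1 is 3.3 and rank 2 is 5.7.
Interpolate: 3.3 + 0.1·(5.7 − 3.3) = 3.3 + 0.1·2.4 = 3.54.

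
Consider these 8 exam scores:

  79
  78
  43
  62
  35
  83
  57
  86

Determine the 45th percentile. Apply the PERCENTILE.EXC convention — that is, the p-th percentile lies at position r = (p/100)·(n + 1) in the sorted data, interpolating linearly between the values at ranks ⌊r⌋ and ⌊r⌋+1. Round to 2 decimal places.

Sorted: 35, 43, 57, 62, 78, 79, 83, 86.
n = 8.
r = (45/100)·(8 + 1) = 4.05.
Rank 4 is 62 and rank 5 is 78.
Interpolate: 62 + 0.05·(78 − 62) = 62 + 0.05·16 = 62.8.

62.80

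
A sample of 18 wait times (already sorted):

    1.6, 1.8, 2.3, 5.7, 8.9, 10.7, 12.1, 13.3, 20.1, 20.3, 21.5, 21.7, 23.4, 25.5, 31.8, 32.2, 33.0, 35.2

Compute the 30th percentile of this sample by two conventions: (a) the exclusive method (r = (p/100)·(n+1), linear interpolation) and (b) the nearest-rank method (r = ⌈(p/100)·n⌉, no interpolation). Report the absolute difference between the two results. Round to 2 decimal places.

0.54

n = 18.
(a) r = 5.7; between ranks 5 (8.9) and 6 (10.7): 10.16.
(b) the nearest-rank method: rank 6 → 10.7.
|10.16 − 10.7| = 0.54.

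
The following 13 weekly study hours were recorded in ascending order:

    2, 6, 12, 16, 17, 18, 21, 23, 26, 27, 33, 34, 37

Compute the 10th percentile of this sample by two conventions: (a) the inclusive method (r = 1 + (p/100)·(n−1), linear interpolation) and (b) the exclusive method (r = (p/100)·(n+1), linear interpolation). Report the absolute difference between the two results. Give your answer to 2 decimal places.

n = 13.
(a) r = 2.2; between ranks 2 (6) and 3 (12): 7.2.
(b) r = 1.4; between ranks 1 (2) and 2 (6): 3.6.
|7.2 − 3.6| = 3.6.

3.60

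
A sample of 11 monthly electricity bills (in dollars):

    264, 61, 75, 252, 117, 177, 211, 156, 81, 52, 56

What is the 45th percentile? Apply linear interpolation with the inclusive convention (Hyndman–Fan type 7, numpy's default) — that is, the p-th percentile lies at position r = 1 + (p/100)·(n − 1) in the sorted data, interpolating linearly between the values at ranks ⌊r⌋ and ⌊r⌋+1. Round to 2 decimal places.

Sorted: 52, 56, 61, 75, 81, 117, 156, 177, 211, 252, 264.
n = 11.
r = 1 + (45/100)·(11 − 1) = 1 + 4.5 = 5.5.
Rank 5 is 81 and rank 6 is 117.
Interpolate: 81 + 0.5·(117 − 81) = 81 + 0.5·36 = 99.

99.00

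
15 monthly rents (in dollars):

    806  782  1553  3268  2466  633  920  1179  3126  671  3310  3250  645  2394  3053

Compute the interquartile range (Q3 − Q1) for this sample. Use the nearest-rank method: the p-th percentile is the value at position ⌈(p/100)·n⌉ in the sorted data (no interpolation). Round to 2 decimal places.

Sorted: 633, 645, 671, 782, 806, 920, 1179, 1553, 2394, 2466, 3053, 3126, 3250, 3268, 3310.
n = 15.
P25: rank ⌈25/100·15⌉ = 4 → 782.
P75: rank ⌈75/100·15⌉ = 12 → 3126.
Difference: 3126 − 782 = 2344.

2344.00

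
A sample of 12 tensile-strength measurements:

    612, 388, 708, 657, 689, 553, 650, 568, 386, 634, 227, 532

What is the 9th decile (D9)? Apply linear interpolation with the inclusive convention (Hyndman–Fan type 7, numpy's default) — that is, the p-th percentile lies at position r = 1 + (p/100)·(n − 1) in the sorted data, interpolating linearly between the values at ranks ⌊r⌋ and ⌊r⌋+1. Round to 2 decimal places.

685.80

Sorted: 227, 386, 388, 532, 553, 568, 612, 634, 650, 657, 689, 708.
n = 12.
r = 1 + (90/100)·(12 − 1) = 1 + 9.9 = 10.9.
Rank 10 is 657 and rank 11 is 689.
Interpolate: 657 + 0.9·(689 − 657) = 657 + 0.9·32 = 685.8.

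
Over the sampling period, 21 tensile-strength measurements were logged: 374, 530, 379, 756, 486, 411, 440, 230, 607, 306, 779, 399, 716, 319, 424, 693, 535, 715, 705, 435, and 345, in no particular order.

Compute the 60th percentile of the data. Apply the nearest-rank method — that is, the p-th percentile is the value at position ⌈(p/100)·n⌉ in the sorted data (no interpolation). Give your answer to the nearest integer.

Sorted: 230, 306, 319, 345, 374, 379, 399, 411, 424, 435, 440, 486, 530, 535, 607, 693, 705, 715, 716, 756, 779.
n = 21.
Position = ⌈60/100 · 21⌉ = ⌈12.6⌉ = 13.
The value at rank 13 is 530.

530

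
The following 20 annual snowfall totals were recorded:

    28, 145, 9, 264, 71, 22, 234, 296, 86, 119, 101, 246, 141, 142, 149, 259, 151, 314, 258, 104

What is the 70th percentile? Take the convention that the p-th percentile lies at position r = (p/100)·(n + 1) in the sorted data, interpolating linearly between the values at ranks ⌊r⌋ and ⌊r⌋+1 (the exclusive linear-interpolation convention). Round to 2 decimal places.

242.40

Sorted: 9, 22, 28, 71, 86, 101, 104, 119, 141, 142, 145, 149, 151, 234, 246, 258, 259, 264, 296, 314.
n = 20.
r = (70/100)·(20 + 1) = 14.7.
Rank 14 is 234 and rank 15 is 246.
Interpolate: 234 + 0.7·(246 − 234) = 234 + 0.7·12 = 242.4.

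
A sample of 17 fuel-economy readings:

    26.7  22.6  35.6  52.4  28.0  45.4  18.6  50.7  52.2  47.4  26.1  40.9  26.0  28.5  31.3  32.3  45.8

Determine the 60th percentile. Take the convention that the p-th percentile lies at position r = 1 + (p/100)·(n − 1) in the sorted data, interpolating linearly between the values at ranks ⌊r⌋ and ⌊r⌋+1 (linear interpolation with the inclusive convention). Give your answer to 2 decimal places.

Sorted: 18.6, 22.6, 26.0, 26.1, 26.7, 28.0, 28.5, 31.3, 32.3, 35.6, 40.9, 45.4, 45.8, 47.4, 50.7, 52.2, 52.4.
n = 17.
r = 1 + (60/100)·(17 − 1) = 1 + 9.6 = 10.6.
Rank 10 is 35.6 and rank 11 is 40.9.
Interpolate: 35.6 + 0.6·(40.9 − 35.6) = 35.6 + 0.6·5.3 = 38.78.

38.78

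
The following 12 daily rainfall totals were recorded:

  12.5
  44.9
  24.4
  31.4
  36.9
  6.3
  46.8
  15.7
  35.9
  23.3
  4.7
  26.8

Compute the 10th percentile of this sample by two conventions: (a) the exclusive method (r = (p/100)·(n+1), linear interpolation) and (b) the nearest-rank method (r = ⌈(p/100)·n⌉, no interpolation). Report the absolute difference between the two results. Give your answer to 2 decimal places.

Sorted: 4.7, 6.3, 12.5, 15.7, 23.3, 24.4, 26.8, 31.4, 35.9, 36.9, 44.9, 46.8.
n = 12.
(a) r = 1.3; between ranks 1 (4.7) and 2 (6.3): 5.18.
(b) the nearest-rank method: rank 2 → 6.3.
|5.18 − 6.3| = 1.12.

1.12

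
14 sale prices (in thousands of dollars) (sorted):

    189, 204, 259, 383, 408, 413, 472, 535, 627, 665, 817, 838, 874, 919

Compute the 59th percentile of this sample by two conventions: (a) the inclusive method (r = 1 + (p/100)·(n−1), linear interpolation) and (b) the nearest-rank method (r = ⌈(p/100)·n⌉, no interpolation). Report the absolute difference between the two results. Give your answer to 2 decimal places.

n = 14.
(a) r = 8.67; between ranks 8 (535) and 9 (627): 596.64.
(b) the nearest-rank method: rank 9 → 627.
|596.64 − 627| = 30.36.

30.36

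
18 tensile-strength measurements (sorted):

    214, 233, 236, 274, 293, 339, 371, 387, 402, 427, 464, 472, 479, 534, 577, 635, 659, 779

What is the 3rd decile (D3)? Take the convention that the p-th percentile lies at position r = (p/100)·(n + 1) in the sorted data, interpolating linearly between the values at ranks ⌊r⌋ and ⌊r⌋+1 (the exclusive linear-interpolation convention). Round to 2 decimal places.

n = 18.
r = (30/100)·(18 + 1) = 5.7.
Rank 5 is 293 and rank 6 is 339.
Interpolate: 293 + 0.7·(339 − 293) = 293 + 0.7·46 = 325.2.

325.20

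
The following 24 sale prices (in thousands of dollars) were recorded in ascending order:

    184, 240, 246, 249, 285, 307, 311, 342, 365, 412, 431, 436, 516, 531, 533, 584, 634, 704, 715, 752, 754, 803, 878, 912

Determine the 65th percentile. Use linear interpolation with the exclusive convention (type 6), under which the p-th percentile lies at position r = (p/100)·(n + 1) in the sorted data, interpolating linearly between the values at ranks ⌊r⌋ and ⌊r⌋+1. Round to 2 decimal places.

596.50

n = 24.
r = (65/100)·(24 + 1) = 16.25.
Rank 16 is 584 and rank 17 is 634.
Interpolate: 584 + 0.25·(634 − 584) = 584 + 0.25·50 = 596.5.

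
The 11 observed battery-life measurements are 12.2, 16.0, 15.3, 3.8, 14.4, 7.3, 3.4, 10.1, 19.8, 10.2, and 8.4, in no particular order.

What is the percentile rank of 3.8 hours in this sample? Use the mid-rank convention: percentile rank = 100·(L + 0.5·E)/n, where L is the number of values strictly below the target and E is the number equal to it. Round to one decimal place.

13.6

Sorted: 3.4, 3.8, 7.3, 8.4, 10.1, 10.2, 12.2, 14.4, 15.3, 16.0, 19.8.
Count below 3.8: L = 1; count equal: E = 1; n = 11.
Percentile rank = 100·(1 + 0.5·1)/11 = 100·1.5/11 = 13.64.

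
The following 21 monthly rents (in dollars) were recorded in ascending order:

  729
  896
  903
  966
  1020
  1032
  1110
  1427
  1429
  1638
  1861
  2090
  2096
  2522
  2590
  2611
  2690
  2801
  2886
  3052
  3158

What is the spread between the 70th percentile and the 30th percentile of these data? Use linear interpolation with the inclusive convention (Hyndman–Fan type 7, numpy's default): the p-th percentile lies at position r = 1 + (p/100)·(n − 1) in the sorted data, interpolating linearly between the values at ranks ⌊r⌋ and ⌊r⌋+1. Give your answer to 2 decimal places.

n = 21.
P30: r = 7 (integer) → 1110.
P70: r = 15 (integer) → 2590.
Difference: 2590 − 1110 = 1480.

1480.00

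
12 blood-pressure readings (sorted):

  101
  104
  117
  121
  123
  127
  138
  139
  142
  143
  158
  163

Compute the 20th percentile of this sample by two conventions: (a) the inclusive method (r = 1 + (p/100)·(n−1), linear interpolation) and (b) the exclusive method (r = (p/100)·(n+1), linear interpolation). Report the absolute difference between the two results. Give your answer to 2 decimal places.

6.00

n = 12.
(a) r = 3.2; between ranks 3 (117) and 4 (121): 117.8.
(b) r = 2.6; between ranks 2 (104) and 3 (117): 111.8.
|117.8 − 111.8| = 6.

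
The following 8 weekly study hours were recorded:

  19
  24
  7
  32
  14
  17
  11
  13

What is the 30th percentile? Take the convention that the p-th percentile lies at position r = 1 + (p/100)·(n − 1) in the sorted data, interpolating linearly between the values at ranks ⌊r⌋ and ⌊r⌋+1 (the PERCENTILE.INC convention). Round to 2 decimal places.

13.10

Sorted: 7, 11, 13, 14, 17, 19, 24, 32.
n = 8.
r = 1 + (30/100)·(8 − 1) = 1 + 2.1 = 3.1.
Rank 3 is 13 and rank 4 is 14.
Interpolate: 13 + 0.1·(14 − 13) = 13 + 0.1·1 = 13.1.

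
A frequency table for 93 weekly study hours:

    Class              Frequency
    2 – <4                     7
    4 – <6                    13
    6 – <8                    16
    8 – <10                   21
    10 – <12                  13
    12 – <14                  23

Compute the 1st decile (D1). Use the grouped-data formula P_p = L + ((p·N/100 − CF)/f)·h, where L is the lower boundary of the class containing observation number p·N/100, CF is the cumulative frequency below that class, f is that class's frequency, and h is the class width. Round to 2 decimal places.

N = 93; target position k = 10/100 · 93 = 9.3.
Cumulative frequencies: 7, 20, 36, 57, 70, 93.
Observation 9.3 falls in the class 4 – <6.
L = 4, CF = 7, f = 13, h = 2.
P10 = 4 + ((9.3 − 7)/13)·2 = 4 + 0.353846 = 4.35385.

4.35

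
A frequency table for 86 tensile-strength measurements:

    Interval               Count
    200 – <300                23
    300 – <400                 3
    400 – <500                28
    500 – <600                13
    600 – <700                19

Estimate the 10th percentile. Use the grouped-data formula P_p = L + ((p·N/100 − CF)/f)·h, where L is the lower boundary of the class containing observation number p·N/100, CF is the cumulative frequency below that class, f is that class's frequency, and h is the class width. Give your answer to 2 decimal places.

N = 86; target position k = 10/100 · 86 = 8.6.
Cumulative frequencies: 23, 26, 54, 67, 86.
Observation 8.6 falls in the class 200 – <300.
L = 200, CF = 0, f = 23, h = 100.
P10 = 200 + ((8.6 − 0)/23)·100 = 200 + 37.3913 = 237.391.

237.39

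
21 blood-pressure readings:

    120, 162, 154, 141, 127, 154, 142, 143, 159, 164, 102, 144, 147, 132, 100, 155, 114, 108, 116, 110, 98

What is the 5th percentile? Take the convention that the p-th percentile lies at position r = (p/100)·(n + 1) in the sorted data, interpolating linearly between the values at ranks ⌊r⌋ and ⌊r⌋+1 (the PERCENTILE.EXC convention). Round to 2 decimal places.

Sorted: 98, 100, 102, 108, 110, 114, 116, 120, 127, 132, 141, 142, 143, 144, 147, 154, 154, 155, 159, 162, 164.
n = 21.
r = (5/100)·(21 + 1) = 1.1.
Rank 1 is 98 and rank 2 is 100.
Interpolate: 98 + 0.1·(100 − 98) = 98 + 0.1·2 = 98.2.

98.20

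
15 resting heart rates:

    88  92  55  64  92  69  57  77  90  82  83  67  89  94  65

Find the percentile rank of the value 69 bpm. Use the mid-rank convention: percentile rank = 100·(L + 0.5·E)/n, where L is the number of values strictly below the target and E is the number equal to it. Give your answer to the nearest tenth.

36.7

Sorted: 55, 57, 64, 65, 67, 69, 77, 82, 83, 88, 89, 90, 92, 92, 94.
Count below 69: L = 5; count equal: E = 1; n = 15.
Percentile rank = 100·(5 + 0.5·1)/15 = 100·5.5/15 = 36.67.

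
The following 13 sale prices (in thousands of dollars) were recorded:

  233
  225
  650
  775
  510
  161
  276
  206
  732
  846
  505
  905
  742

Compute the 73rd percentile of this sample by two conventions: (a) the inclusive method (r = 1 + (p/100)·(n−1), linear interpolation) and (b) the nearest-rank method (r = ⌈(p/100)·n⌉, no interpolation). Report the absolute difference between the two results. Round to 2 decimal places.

2.40

Sorted: 161, 206, 225, 233, 276, 505, 510, 650, 732, 742, 775, 846, 905.
n = 13.
(a) r = 9.76; between ranks 9 (732) and 10 (742): 739.6.
(b) the nearest-rank method: rank 10 → 742.
|739.6 − 742| = 2.4.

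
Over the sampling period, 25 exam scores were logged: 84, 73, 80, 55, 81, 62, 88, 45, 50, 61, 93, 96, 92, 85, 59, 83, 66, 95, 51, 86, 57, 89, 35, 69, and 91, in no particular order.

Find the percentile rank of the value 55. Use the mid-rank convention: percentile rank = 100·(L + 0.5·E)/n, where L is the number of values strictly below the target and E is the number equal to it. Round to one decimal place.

18.0

Sorted: 35, 45, 50, 51, 55, 57, 59, 61, 62, 66, 69, 73, 80, 81, 83, 84, 85, 86, 88, 89, 91, 92, 93, 95, 96.
Count below 55: L = 4; count equal: E = 1; n = 25.
Percentile rank = 100·(4 + 0.5·1)/25 = 100·4.5/25 = 18.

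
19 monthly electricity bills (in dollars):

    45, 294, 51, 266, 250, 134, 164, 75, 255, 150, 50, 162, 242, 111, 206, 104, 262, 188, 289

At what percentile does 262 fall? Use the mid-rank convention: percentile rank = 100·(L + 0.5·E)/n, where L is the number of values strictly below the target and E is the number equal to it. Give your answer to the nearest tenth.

Sorted: 45, 50, 51, 75, 104, 111, 134, 150, 162, 164, 188, 206, 242, 250, 255, 262, 266, 289, 294.
Count below 262: L = 15; count equal: E = 1; n = 19.
Percentile rank = 100·(15 + 0.5·1)/19 = 100·15.5/19 = 81.58.

81.6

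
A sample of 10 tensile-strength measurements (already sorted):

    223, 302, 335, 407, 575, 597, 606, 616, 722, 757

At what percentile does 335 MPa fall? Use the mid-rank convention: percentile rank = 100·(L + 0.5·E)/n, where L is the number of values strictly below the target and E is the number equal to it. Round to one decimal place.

25.0

Count below 335: L = 2; count equal: E = 1; n = 10.
Percentile rank = 100·(2 + 0.5·1)/10 = 100·2.5/10 = 25.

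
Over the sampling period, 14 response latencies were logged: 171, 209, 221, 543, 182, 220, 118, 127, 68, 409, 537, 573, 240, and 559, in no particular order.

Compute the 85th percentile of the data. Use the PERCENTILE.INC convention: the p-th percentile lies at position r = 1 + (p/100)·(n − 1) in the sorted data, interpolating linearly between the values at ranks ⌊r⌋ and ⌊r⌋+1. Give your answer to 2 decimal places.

Sorted: 68, 118, 127, 171, 182, 209, 220, 221, 240, 409, 537, 543, 559, 573.
n = 14.
r = 1 + (85/100)·(14 − 1) = 1 + 11.05 = 12.05.
Rank 12 is 543 and rank 13 is 559.
Interpolate: 543 + 0.05·(559 − 543) = 543 + 0.05·16 = 543.8.

543.80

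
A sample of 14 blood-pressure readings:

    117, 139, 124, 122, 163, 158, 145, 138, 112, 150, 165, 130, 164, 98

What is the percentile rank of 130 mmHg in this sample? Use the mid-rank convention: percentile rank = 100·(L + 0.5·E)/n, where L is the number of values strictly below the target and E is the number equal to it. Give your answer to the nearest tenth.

Sorted: 98, 112, 117, 122, 124, 130, 138, 139, 145, 150, 158, 163, 164, 165.
Count below 130: L = 5; count equal: E = 1; n = 14.
Percentile rank = 100·(5 + 0.5·1)/14 = 100·5.5/14 = 39.29.

39.3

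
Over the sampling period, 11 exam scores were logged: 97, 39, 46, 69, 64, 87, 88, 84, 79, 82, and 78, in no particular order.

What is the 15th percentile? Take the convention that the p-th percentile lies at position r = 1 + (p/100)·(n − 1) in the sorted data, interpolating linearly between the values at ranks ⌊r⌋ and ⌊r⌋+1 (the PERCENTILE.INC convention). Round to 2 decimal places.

55.00

Sorted: 39, 46, 64, 69, 78, 79, 82, 84, 87, 88, 97.
n = 11.
r = 1 + (15/100)·(11 − 1) = 1 + 1.5 = 2.5.
Rank 2 is 46 and rank 3 is 64.
Interpolate: 46 + 0.5·(64 − 46) = 46 + 0.5·18 = 55.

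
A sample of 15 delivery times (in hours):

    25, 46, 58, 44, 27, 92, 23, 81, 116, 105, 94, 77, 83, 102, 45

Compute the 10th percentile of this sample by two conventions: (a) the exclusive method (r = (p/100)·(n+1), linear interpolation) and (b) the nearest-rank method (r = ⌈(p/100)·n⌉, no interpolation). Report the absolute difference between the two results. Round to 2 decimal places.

0.80

Sorted: 23, 25, 27, 44, 45, 46, 58, 77, 81, 83, 92, 94, 102, 105, 116.
n = 15.
(a) r = 1.6; between ranks 1 (23) and 2 (25): 24.2.
(b) the nearest-rank method: rank 2 → 25.
|24.2 − 25| = 0.8.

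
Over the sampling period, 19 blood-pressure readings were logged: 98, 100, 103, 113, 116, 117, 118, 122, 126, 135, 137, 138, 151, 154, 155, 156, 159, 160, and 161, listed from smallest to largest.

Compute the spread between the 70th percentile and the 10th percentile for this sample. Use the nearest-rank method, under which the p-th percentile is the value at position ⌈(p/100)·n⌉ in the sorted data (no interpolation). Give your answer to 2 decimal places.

n = 19.
P10: rank ⌈10/100·19⌉ = 2 → 100.
P70: rank ⌈70/100·19⌉ = 14 → 154.
Difference: 154 − 100 = 54.

54.00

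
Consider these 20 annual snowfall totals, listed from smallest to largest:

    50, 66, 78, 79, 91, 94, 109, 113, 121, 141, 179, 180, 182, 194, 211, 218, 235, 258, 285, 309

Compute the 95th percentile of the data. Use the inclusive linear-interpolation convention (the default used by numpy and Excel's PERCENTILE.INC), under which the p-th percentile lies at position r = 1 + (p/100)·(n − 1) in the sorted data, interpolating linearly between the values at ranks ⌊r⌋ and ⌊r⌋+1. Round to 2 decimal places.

286.20

n = 20.
r = 1 + (95/100)·(20 − 1) = 1 + 18.05 = 19.05.
Rank 19 is 285 and rank 20 is 309.
Interpolate: 285 + 0.05·(309 − 285) = 285 + 0.05·24 = 286.2.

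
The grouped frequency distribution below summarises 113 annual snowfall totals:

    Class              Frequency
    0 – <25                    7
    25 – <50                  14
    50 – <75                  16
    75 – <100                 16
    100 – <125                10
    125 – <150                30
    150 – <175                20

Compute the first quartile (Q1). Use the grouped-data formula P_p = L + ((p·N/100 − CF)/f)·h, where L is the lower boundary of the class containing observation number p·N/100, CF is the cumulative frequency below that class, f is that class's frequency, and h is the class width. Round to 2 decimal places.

61.33

N = 113; target position k = 25/100 · 113 = 28.25.
Cumulative frequencies: 7, 21, 37, 53, 63, 93, 113.
Observation 28.25 falls in the class 50 – <75.
L = 50, CF = 21, f = 16, h = 25.
P25 = 50 + ((28.25 − 21)/16)·25 = 50 + 11.3281 = 61.3281.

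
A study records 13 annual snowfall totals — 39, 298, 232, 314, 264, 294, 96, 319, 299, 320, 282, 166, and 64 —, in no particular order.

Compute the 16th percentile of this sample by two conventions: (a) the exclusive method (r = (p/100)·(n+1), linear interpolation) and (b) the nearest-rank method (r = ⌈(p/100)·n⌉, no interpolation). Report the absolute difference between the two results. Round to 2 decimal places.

Sorted: 39, 64, 96, 166, 232, 264, 282, 294, 298, 299, 314, 319, 320.
n = 13.
(a) r = 2.24; between ranks 2 (64) and 3 (96): 71.68.
(b) the nearest-rank method: rank 3 → 96.
|71.68 − 96| = 24.32.

24.32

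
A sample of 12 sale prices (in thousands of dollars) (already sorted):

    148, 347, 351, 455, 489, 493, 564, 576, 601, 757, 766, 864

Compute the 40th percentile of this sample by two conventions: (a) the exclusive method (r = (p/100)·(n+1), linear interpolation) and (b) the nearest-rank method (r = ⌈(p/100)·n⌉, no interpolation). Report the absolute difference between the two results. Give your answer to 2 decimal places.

n = 12.
(a) r = 5.2; between ranks 5 (489) and 6 (493): 489.8.
(b) the nearest-rank method: rank 5 → 489.
|489.8 − 489| = 0.8.

0.80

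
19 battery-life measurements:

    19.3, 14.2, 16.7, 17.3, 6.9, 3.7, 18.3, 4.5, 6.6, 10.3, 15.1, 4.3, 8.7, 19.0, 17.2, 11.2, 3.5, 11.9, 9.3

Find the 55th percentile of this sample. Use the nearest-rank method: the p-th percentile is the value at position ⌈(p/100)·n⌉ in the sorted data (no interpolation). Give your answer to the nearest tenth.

11.9

Sorted: 3.5, 3.7, 4.3, 4.5, 6.6, 6.9, 8.7, 9.3, 10.3, 11.2, 11.9, 14.2, 15.1, 16.7, 17.2, 17.3, 18.3, 19.0, 19.3.
n = 19.
Position = ⌈55/100 · 19⌉ = ⌈10.45⌉ = 11.
The value at rank 11 is 11.9.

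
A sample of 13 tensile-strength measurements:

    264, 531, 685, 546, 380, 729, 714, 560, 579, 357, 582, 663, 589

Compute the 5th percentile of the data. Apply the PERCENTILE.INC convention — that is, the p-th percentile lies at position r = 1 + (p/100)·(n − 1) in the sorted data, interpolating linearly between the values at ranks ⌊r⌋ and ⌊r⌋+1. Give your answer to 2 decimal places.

Sorted: 264, 357, 380, 531, 546, 560, 579, 582, 589, 663, 685, 714, 729.
n = 13.
r = 1 + (5/100)·(13 − 1) = 1 + 0.6 = 1.6.
Rank 1 is 264 and rank 2 is 357.
Interpolate: 264 + 0.6·(357 − 264) = 264 + 0.6·93 = 319.8.

319.80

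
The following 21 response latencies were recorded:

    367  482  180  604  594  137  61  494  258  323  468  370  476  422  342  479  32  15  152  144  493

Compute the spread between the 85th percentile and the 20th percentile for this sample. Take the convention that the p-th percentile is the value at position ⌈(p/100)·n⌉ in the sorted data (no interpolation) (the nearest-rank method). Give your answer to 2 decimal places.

Sorted: 15, 32, 61, 137, 144, 152, 180, 258, 323, 342, 367, 370, 422, 468, 476, 479, 482, 493, 494, 594, 604.
n = 21.
P20: rank ⌈20/100·21⌉ = 5 → 144.
P85: rank ⌈85/100·21⌉ = 18 → 493.
Difference: 493 − 144 = 349.

349.00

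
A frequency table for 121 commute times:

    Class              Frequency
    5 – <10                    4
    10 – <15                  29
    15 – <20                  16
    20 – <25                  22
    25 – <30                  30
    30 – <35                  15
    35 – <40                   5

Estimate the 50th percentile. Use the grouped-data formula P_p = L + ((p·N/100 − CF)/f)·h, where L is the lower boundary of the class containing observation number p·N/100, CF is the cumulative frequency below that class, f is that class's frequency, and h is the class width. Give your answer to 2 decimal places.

22.61

N = 121; target position k = 50/100 · 121 = 60.5.
Cumulative frequencies: 4, 33, 49, 71, 101, 116, 121.
Observation 60.5 falls in the class 20 – <25.
L = 20, CF = 49, f = 22, h = 5.
P50 = 20 + ((60.5 − 49)/22)·5 = 20 + 2.61364 = 22.6136.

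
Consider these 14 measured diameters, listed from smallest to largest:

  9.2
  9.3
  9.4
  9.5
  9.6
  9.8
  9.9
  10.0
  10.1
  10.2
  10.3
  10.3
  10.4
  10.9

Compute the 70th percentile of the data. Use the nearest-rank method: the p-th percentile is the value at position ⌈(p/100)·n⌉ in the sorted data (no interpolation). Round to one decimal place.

10.2

n = 14.
Position = ⌈70/100 · 14⌉ = ⌈9.8⌉ = 10.
The value at rank 10 is 10.2.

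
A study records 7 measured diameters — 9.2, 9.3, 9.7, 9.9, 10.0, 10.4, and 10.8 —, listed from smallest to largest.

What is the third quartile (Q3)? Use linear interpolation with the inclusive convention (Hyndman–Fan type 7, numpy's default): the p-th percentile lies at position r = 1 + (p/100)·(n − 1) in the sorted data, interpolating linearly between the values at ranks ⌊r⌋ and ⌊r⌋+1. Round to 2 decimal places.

n = 7.
r = 1 + (75/100)·(7 − 1) = 1 + 4.5 = 5.5.
Rank 5 is 10.0 and rank 6 is 10.4.
Interpolate: 10.0 + 0.5·(10.4 − 10.0) = 10.0 + 0.5·0.4 = 10.2.

10.20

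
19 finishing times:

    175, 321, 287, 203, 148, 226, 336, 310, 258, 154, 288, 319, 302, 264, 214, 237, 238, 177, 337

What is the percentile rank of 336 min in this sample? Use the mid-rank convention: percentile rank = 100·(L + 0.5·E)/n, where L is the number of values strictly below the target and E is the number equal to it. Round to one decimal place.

Sorted: 148, 154, 175, 177, 203, 214, 226, 237, 238, 258, 264, 287, 288, 302, 310, 319, 321, 336, 337.
Count below 336: L = 17; count equal: E = 1; n = 19.
Percentile rank = 100·(17 + 0.5·1)/19 = 100·17.5/19 = 92.11.

92.1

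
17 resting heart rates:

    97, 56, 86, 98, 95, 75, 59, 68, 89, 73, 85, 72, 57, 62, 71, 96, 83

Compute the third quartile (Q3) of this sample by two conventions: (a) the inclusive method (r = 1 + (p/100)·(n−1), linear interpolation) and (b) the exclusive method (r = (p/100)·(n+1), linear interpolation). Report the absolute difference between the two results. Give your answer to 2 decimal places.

Sorted: 56, 57, 59, 62, 68, 71, 72, 73, 75, 83, 85, 86, 89, 95, 96, 97, 98.
n = 17.
(a) r = 13 → value at rank 13 = 89.
(b) r = 13.5; between ranks 13 (89) and 14 (95): 92.
|89 − 92| = 3.

3.00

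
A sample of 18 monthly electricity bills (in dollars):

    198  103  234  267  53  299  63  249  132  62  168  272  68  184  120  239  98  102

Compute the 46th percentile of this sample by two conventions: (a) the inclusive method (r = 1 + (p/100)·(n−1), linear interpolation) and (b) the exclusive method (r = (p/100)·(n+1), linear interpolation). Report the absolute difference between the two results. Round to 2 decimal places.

Sorted: 53, 62, 63, 68, 98, 102, 103, 120, 132, 168, 184, 198, 234, 239, 249, 267, 272, 299.
n = 18.
(a) r = 8.82; between ranks 8 (120) and 9 (132): 129.84.
(b) r = 8.74; between ranks 8 (120) and 9 (132): 128.88.
|129.84 − 128.88| = 0.96.

0.96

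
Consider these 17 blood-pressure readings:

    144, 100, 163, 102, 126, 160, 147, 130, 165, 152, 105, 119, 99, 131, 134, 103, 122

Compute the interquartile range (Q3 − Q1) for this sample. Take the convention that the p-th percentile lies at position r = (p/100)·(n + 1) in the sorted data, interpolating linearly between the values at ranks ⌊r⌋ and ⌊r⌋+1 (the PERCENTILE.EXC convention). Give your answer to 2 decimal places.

Sorted: 99, 100, 102, 103, 105, 119, 122, 126, 130, 131, 134, 144, 147, 152, 160, 163, 165.
n = 17.
P25: r = 4.5; ranks 4–5 are 103, 105; interpolating gives 104.
P75: r = 13.5; ranks 13–14 are 147, 152; interpolating gives 149.5.
Difference: 149.5 − 104 = 45.5.

45.50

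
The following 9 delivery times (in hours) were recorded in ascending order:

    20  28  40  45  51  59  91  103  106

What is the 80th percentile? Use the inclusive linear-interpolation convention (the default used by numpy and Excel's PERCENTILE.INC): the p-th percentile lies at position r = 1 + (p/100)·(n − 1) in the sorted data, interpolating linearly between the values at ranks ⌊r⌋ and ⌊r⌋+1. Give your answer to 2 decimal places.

95.80

n = 9.
r = 1 + (80/100)·(9 − 1) = 1 + 6.4 = 7.4.
Rank 7 is 91 and rank 8 is 103.
Interpolate: 91 + 0.4·(103 − 91) = 91 + 0.4·12 = 95.8.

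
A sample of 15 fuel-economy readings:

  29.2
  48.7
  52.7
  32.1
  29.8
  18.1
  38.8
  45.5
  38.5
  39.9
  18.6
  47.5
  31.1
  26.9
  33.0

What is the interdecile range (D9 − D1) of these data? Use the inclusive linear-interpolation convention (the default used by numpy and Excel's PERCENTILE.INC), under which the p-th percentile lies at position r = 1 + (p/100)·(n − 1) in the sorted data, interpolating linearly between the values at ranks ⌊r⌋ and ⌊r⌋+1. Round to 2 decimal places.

Sorted: 18.1, 18.6, 26.9, 29.2, 29.8, 31.1, 32.1, 33.0, 38.5, 38.8, 39.9, 45.5, 47.5, 48.7, 52.7.
n = 15.
P10: r = 2.4; ranks 2–3 are 18.6, 26.9; interpolating gives 21.92.
P90: r = 13.6; ranks 13–14 are 47.5, 48.7; interpolating gives 48.22.
Difference: 48.22 − 21.92 = 26.3.

26.30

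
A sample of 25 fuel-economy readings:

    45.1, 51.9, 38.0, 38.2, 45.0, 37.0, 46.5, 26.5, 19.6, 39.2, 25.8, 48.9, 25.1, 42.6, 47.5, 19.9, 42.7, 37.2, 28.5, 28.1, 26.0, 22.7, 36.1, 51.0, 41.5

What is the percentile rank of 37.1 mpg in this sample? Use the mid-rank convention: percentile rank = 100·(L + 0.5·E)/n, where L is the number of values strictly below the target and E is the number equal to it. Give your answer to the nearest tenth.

44.0

Sorted: 19.6, 19.9, 22.7, 25.1, 25.8, 26.0, 26.5, 28.1, 28.5, 36.1, 37.0, 37.2, 38.0, 38.2, 39.2, 41.5, 42.6, 42.7, 45.0, 45.1, 46.5, 47.5, 48.9, 51.0, 51.9.
Count below 37.1: L = 11; count equal: E = 0; n = 25.
Percentile rank = 100·(11 + 0.5·0)/25 = 100·11/25 = 44.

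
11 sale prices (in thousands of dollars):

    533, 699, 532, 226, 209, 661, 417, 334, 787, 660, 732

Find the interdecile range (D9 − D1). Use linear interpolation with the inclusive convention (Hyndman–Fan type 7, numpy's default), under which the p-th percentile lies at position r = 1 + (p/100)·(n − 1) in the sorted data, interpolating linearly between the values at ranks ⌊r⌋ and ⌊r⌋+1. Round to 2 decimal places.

Sorted: 209, 226, 334, 417, 532, 533, 660, 661, 699, 732, 787.
n = 11.
P10: r = 2 (integer) → 226.
P90: r = 10 (integer) → 732.
Difference: 732 − 226 = 506.

506.00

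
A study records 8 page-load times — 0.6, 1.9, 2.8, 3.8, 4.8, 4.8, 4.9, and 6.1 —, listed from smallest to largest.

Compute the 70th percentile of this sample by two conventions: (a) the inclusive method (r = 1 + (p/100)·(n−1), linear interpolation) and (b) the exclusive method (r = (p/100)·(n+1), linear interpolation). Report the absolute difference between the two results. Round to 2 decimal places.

n = 8.
(a) r = 5.9; between ranks 5 (4.8) and 6 (4.8): 4.8.
(b) r = 6.3; between ranks 6 (4.8) and 7 (4.9): 4.83.
|4.8 − 4.83| = 0.03.

0.03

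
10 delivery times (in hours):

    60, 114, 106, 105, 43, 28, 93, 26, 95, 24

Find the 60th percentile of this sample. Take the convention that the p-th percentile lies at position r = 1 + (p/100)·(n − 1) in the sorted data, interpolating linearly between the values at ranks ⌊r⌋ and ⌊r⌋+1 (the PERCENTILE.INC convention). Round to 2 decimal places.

Sorted: 24, 26, 28, 43, 60, 93, 95, 105, 106, 114.
n = 10.
r = 1 + (60/100)·(10 − 1) = 1 + 5.4 = 6.4.
Rank 6 is 93 and rank 7 is 95.
Interpolate: 93 + 0.4·(95 − 93) = 93 + 0.4·2 = 93.8.

93.80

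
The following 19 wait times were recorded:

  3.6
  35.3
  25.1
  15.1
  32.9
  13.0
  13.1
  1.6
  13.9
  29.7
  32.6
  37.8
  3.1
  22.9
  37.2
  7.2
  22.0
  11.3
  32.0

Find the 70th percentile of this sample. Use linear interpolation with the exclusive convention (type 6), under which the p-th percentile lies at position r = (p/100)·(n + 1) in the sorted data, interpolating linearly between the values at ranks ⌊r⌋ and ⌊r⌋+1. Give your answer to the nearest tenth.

32.0

Sorted: 1.6, 3.1, 3.6, 7.2, 11.3, 13.0, 13.1, 13.9, 15.1, 22.0, 22.9, 25.1, 29.7, 32.0, 32.6, 32.9, 35.3, 37.2, 37.8.
n = 19.
r = (70/100)·(19 + 1) = 14.
r is an integer, so P70 is the value at rank 14: 32.0.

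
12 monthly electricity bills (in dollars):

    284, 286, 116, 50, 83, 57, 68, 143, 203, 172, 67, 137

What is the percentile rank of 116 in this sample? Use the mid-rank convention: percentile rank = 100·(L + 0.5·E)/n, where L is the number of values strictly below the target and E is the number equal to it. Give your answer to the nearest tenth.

Sorted: 50, 57, 67, 68, 83, 116, 137, 143, 172, 203, 284, 286.
Count below 116: L = 5; count equal: E = 1; n = 12.
Percentile rank = 100·(5 + 0.5·1)/12 = 100·5.5/12 = 45.83.

45.8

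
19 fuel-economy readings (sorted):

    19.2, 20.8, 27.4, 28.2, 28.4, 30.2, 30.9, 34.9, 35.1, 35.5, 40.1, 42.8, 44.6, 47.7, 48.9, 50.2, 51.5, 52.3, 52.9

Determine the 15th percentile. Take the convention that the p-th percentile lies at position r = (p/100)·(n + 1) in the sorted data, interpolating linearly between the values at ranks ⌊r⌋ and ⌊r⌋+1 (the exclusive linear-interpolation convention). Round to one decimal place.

n = 19.
r = (15/100)·(19 + 1) = 3.
r is an integer, so P15 is the value at rank 3: 27.4.

27.4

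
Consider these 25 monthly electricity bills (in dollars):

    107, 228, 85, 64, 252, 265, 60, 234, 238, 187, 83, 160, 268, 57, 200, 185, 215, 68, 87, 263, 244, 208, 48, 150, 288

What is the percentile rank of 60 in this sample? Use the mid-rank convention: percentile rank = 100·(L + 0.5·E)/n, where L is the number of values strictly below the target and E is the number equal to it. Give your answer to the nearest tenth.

10.0

Sorted: 48, 57, 60, 64, 68, 83, 85, 87, 107, 150, 160, 185, 187, 200, 208, 215, 228, 234, 238, 244, 252, 263, 265, 268, 288.
Count below 60: L = 2; count equal: E = 1; n = 25.
Percentile rank = 100·(2 + 0.5·1)/25 = 100·2.5/25 = 10.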